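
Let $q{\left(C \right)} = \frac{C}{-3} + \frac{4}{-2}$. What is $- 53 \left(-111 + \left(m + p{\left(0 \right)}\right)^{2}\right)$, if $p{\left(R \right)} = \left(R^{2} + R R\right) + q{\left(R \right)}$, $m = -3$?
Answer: $4558$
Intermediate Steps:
$q{\left(C \right)} = -2 - \frac{C}{3}$ ($q{\left(C \right)} = C \left(- \frac{1}{3}\right) + 4 \left(- \frac{1}{2}\right) = - \frac{C}{3} - 2 = -2 - \frac{C}{3}$)
$p{\left(R \right)} = -2 + 2 R^{2} - \frac{R}{3}$ ($p{\left(R \right)} = \left(R^{2} + R R\right) - \left(2 + \frac{R}{3}\right) = \left(R^{2} + R^{2}\right) - \left(2 + \frac{R}{3}\right) = 2 R^{2} - \left(2 + \frac{R}{3}\right) = -2 + 2 R^{2} - \frac{R}{3}$)
$- 53 \left(-111 + \left(m + p{\left(0 \right)}\right)^{2}\right) = - 53 \left(-111 + \left(-3 - \left(2 - 2 \cdot 0^{2}\right)\right)^{2}\right) = - 53 \left(-111 + \left(-3 + \left(-2 + 2 \cdot 0 + 0\right)\right)^{2}\right) = - 53 \left(-111 + \left(-3 + \left(-2 + 0 + 0\right)\right)^{2}\right) = - 53 \left(-111 + \left(-3 - 2\right)^{2}\right) = - 53 \left(-111 + \left(-5\right)^{2}\right) = - 53 \left(-111 + 25\right) = \left(-53\right) \left(-86\right) = 4558$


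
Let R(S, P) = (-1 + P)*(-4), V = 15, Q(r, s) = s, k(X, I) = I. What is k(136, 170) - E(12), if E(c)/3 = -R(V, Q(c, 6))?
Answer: 110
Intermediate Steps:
R(S, P) = 4 - 4*P
E(c) = 60 (E(c) = 3*(-(4 - 4*6)) = 3*(-(4 - 24)) = 3*(-1*(-20)) = 3*20 = 60)
k(136, 170) - E(12) = 170 - 1*60 = 170 - 60 = 110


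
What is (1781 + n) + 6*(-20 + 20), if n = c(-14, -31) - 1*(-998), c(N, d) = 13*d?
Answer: 2376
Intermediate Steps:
n = 595 (n = 13*(-31) - 1*(-998) = -403 + 998 = 595)
(1781 + n) + 6*(-20 + 20) = (1781 + 595) + 6*(-20 + 20) = 2376 + 6*0 = 2376 + 0 = 2376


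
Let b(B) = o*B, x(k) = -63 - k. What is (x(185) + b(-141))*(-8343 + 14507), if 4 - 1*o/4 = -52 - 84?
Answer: -488238112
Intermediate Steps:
o = 560 (o = 16 - 4*(-52 - 84) = 16 - 4*(-136) = 16 + 544 = 560)
b(B) = 560*B
(x(185) + b(-141))*(-8343 + 14507) = ((-63 - 1*185) + 560*(-141))*(-8343 + 14507) = ((-63 - 185) - 78960)*6164 = (-248 - 78960)*6164 = -79208*6164 = -488238112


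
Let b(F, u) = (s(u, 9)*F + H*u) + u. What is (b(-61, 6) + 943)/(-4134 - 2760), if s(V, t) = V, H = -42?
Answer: -331/6894 ≈ -0.048013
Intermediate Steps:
b(F, u) = -41*u + F*u (b(F, u) = (u*F - 42*u) + u = (F*u - 42*u) + u = (-42*u + F*u) + u = -41*u + F*u)
(b(-61, 6) + 943)/(-4134 - 2760) = (6*(-41 - 61) + 943)/(-4134 - 2760) = (6*(-102) + 943)/(-6894) = (-612 + 943)*(-1/6894) = 331*(-1/6894) = -331/6894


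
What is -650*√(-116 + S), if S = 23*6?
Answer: -650*√22 ≈ -3048.8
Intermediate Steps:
S = 138
-650*√(-116 + S) = -650*√(-116 + 138) = -650*√22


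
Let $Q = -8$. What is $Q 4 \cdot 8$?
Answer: $-256$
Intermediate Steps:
$Q 4 \cdot 8 = \left(-8\right) 4 \cdot 8 = \left(-32\right) 8 = -256$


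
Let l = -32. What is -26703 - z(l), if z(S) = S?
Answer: -26671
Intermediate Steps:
-26703 - z(l) = -26703 - 1*(-32) = -26703 + 32 = -26671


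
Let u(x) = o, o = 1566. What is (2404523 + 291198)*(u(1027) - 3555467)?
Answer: -9580325557621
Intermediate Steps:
u(x) = 1566
(2404523 + 291198)*(u(1027) - 3555467) = (2404523 + 291198)*(1566 - 3555467) = 2695721*(-3553901) = -9580325557621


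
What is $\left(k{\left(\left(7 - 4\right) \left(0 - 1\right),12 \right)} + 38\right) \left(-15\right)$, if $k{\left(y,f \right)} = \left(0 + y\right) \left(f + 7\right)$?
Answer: $285$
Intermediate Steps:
$k{\left(y,f \right)} = y \left(7 + f\right)$
$\left(k{\left(\left(7 - 4\right) \left(0 - 1\right),12 \right)} + 38\right) \left(-15\right) = \left(\left(7 - 4\right) \left(0 - 1\right) \left(7 + 12\right) + 38\right) \left(-15\right) = \left(3 \left(-1\right) 19 + 38\right) \left(-15\right) = \left(\left(-3\right) 19 + 38\right) \left(-15\right) = \left(-57 + 38\right) \left(-15\right) = \left(-19\right) \left(-15\right) = 285$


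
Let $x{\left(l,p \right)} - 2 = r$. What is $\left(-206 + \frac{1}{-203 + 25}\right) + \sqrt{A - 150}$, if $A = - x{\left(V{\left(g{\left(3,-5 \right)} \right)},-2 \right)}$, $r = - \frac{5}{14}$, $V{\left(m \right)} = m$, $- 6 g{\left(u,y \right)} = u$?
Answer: $- \frac{36669}{178} + \frac{i \sqrt{29722}}{14} \approx -206.01 + 12.314 i$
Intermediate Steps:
$g{\left(u,y \right)} = - \frac{u}{6}$
$r = - \frac{5}{14}$ ($r = \left(-5\right) \frac{1}{14} = - \frac{5}{14} \approx -0.35714$)
$x{\left(l,p \right)} = \frac{23}{14}$ ($x{\left(l,p \right)} = 2 - \frac{5}{14} = \frac{23}{14}$)
$A = - \frac{23}{14}$ ($A = \left(-1\right) \frac{23}{14} = - \frac{23}{14} \approx -1.6429$)
$\left(-206 + \frac{1}{-203 + 25}\right) + \sqrt{A - 150} = \left(-206 + \frac{1}{-203 + 25}\right) + \sqrt{- \frac{23}{14} - 150} = \left(-206 + \frac{1}{-178}\right) + \sqrt{- \frac{2123}{14}} = \left(-206 - \frac{1}{178}\right) + \frac{i \sqrt{29722}}{14} = - \frac{36669}{178} + \frac{i \sqrt{29722}}{14}$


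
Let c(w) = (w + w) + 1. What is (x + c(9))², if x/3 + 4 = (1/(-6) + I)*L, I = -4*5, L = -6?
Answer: 136900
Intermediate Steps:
c(w) = 1 + 2*w (c(w) = 2*w + 1 = 1 + 2*w)
I = -20
x = 351 (x = -12 + 3*((1/(-6) - 20)*(-6)) = -12 + 3*((-⅙ - 20)*(-6)) = -12 + 3*(-121/6*(-6)) = -12 + 3*121 = -12 + 363 = 351)
(x + c(9))² = (351 + (1 + 2*9))² = (351 + (1 + 18))² = (351 + 19)² = 370² = 136900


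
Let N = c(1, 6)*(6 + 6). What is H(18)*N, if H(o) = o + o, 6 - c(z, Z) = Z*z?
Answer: 0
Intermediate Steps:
c(z, Z) = 6 - Z*z
N = 0 (N = (6 - 1*6*1)*(6 + 6) = (6 - 6)*12 = 0*12 = 0)
H(o) = 2*o
H(18)*N = (2*18)*0 = 36*0 = 0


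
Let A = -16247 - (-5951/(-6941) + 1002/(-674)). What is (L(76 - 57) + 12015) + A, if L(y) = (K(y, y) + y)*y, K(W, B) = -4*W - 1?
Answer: -1134125284/212647 ≈ -5333.4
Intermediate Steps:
K(W, B) = -1 - 4*W
L(y) = y*(-1 - 3*y) (L(y) = ((-1 - 4*y) + y)*y = (-1 - 3*y)*y = y*(-1 - 3*y))
A = -3454741995/212647 (A = -16247 - (-5951*(-1/6941) + 1002*(-1/674)) = -16247 - (541/631 - 501/337) = -16247 - 1*(-133814/212647) = -16247 + 133814/212647 = -3454741995/212647 ≈ -16246.)
(L(76 - 57) + 12015) + A = (-(76 - 57)*(1 + 3*(76 - 57)) + 12015) - 3454741995/212647 = (-1*19*(1 + 3*19) + 12015) - 3454741995/212647 = (-1*19*(1 + 57) + 12015) - 3454741995/212647 = (-1*19*58 + 12015) - 3454741995/212647 = (-1102 + 12015) - 3454741995/212647 = 10913 - 3454741995/212647 = -1134125284/212647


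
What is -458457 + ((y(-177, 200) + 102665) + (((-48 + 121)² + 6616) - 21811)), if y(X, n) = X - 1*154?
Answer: -365989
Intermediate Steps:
y(X, n) = -154 + X (y(X, n) = X - 154 = -154 + X)
-458457 + ((y(-177, 200) + 102665) + (((-48 + 121)² + 6616) - 21811)) = -458457 + (((-154 - 177) + 102665) + (((-48 + 121)² + 6616) - 21811)) = -458457 + ((-331 + 102665) + ((73² + 6616) - 21811)) = -458457 + (102334 + ((5329 + 6616) - 21811)) = -458457 + (102334 + (11945 - 21811)) = -458457 + (102334 - 9866) = -458457 + 92468 = -365989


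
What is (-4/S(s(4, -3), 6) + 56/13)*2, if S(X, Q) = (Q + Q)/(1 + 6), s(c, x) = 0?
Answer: 154/39 ≈ 3.9487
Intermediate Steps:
S(X, Q) = 2*Q/7 (S(X, Q) = (2*Q)/7 = (2*Q)*(1/7) = 2*Q/7)
(-4/S(s(4, -3), 6) + 56/13)*2 = (-4/((2/7)*6) + 56/13)*2 = (-4/12/7 + 56*(1/13))*2 = (-4*7/12 + 56/13)*2 = (-7/3 + 56/13)*2 = (77/39)*2 = 154/39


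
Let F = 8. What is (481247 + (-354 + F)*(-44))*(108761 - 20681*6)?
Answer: -7608418075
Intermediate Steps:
(481247 + (-354 + F)*(-44))*(108761 - 20681*6) = (481247 + (-354 + 8)*(-44))*(108761 - 20681*6) = (481247 - 346*(-44))*(108761 - 124086) = (481247 + 15224)*(-15325) = 496471*(-15325) = -7608418075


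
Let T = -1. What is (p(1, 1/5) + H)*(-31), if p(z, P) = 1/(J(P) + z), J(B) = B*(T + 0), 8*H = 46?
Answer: -217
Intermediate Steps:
H = 23/4 (H = (1/8)*46 = 23/4 ≈ 5.7500)
J(B) = -B (J(B) = B*(-1 + 0) = B*(-1) = -B)
p(z, P) = 1/(z - P) (p(z, P) = 1/(-P + z) = 1/(z - P))
(p(1, 1/5) + H)*(-31) = (1/(1 - 1/5) + 23/4)*(-31) = (1/(4/5) + 23/4)*(-31) = (5/4 + 23/4)*(-31) = 7*(-31) = -217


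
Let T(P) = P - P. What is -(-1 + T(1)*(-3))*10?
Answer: 10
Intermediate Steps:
T(P) = 0
-(-1 + T(1)*(-3))*10 = -(-1 + 0*(-3))*10 = -(-1 + 0)*10 = -1*(-1)*10 = 1*10 = 10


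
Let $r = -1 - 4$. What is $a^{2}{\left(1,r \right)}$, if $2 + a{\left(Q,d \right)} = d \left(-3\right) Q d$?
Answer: $5929$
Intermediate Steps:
$r = -5$ ($r = -1 - 4 = -5$)
$a{\left(Q,d \right)} = -2 - 3 Q d^{2}$ ($a{\left(Q,d \right)} = -2 + d \left(-3\right) Q d = -2 + - 3 d Q d = -2 + - 3 Q d d = -2 - 3 Q d^{2}$)
$a^{2}{\left(1,r \right)} = \left(-2 - 3 \left(-5\right)^{2}\right)^{2} = \left(-2 - 3 \cdot 25\right)^{2} = \left(-2 - 75\right)^{2} = \left(-77\right)^{2} = 5929$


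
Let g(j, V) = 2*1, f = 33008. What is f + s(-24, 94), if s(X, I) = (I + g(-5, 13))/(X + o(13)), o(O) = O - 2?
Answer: 429008/13 ≈ 33001.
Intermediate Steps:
g(j, V) = 2
o(O) = -2 + O
s(X, I) = (2 + I)/(11 + X) (s(X, I) = (I + 2)/(X + (-2 + 13)) = (2 + I)/(X + 11) = (2 + I)/(11 + X))
f + s(-24, 94) = 33008 + (2 + 94)/(11 - 24) = 33008 + 96/(-13) = 33008 - 1/13*96 = 33008 - 96/13 = 429008/13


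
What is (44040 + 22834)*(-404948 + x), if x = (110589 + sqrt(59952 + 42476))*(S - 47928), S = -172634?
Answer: -1631199700590284 - 29499726376*sqrt(25607) ≈ -1.6359e+15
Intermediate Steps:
x = -24391731018 - 441124*sqrt(25607) (x = (110589 + sqrt(59952 + 42476))*(-172634 - 47928) = (110589 + sqrt(102428))*(-220562) = (110589 + 2*sqrt(25607))*(-220562) = -24391731018 - 441124*sqrt(25607) ≈ -2.4462e+10)
(44040 + 22834)*(-404948 + x) = (44040 + 22834)*(-404948 + (-24391731018 - 441124*sqrt(25607))) = 66874*(-24392135966 - 441124*sqrt(25607)) = -1631199700590284 - 29499726376*sqrt(25607)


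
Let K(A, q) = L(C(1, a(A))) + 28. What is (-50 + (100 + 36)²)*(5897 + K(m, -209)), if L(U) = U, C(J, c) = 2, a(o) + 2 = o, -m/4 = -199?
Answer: 109329442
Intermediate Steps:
m = 796 (m = -4*(-199) = 796)
a(o) = -2 + o
K(A, q) = 30 (K(A, q) = 2 + 28 = 30)
(-50 + (100 + 36)²)*(5897 + K(m, -209)) = (-50 + (100 + 36)²)*(5897 + 30) = (-50 + 136²)*5927 = (-50 + 18496)*5927 = 18446*5927 = 109329442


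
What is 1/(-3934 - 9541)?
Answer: -1/13475 ≈ -7.4212e-5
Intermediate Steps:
1/(-3934 - 9541) = 1/(-13475) = -1/13475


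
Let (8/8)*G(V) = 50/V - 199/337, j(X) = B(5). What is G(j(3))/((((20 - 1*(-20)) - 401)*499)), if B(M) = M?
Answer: -3171/60706843 ≈ -5.2235e-5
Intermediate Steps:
j(X) = 5
G(V) = -199/337 + 50/V (G(V) = 50/V - 199/337 = -199/337 + 50/V)
G(j(3))/((((20 - 1*(-20)) - 401)*499)) = (-199/337 + 50/5)/((((20 - 1*(-20)) - 401)*499)) = (-199/337 + 50*(1/5))/((((20 + 20) - 401)*499)) = (-199/337 + 10)/(((40 - 401)*499)) = 3171/(337*((-361*499))) = (3171/337)/(-180139) = (3171/337)*(-1/180139) = -3171/60706843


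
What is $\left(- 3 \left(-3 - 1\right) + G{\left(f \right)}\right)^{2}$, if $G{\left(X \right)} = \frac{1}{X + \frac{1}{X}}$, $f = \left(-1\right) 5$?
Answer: $\frac{94249}{676} \approx 139.42$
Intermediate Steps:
$f = -5$
$\left(- 3 \left(-3 - 1\right) + G{\left(f \right)}\right)^{2} = \left(- 3 \left(-3 - 1\right) - \frac{5}{1 + \left(-5\right)^{2}}\right)^{2} = \left(\left(-3\right) \left(-4\right) - \frac{5}{1 + 25}\right)^{2} = \left(12 - \frac{5}{26}\right)^{2} = \left(\frac{307}{26}\right)^{2} = \frac{94249}{676}$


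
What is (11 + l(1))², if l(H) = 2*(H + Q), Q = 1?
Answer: 225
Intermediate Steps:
l(H) = 2 + 2*H (l(H) = 2*(H + 1) = 2*(1 + H) = 2 + 2*H)
(11 + l(1))² = (11 + (2 + 2*1))² = (11 + (2 + 2))² = (11 + 4)² = 15² = 225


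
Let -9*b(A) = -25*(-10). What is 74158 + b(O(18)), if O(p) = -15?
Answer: 667172/9 ≈ 74130.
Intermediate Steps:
b(A) = -250/9 (b(A) = -(-25)*(-10)/9 = -⅑*250 = -250/9)
74158 + b(O(18)) = 74158 - 250/9 = 667172/9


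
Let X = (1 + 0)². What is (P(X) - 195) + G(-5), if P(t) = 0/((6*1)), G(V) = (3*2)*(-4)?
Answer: -219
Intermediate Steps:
G(V) = -24 (G(V) = 6*(-4) = -24)
X = 1 (X = 1² = 1)
P(t) = 0 (P(t) = 0/6 = 0*(⅙) = 0)
(P(X) - 195) + G(-5) = (0 - 195) - 24 = -195 - 24 = -219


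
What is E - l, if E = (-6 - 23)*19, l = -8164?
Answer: 7613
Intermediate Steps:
E = -551 (E = -29*19 = -551)
E - l = -551 - 1*(-8164) = -551 + 8164 = 7613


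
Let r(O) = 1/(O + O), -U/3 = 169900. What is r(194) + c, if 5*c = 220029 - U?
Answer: 283134857/1940 ≈ 1.4595e+5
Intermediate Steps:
U = -509700 (U = -3*169900 = -509700)
c = 729729/5 (c = (220029 - 1*(-509700))/5 = (220029 + 509700)/5 = (1/5)*729729 = 729729/5 ≈ 1.4595e+5)
r(O) = 1/(2*O)
r(194) + c = (1/2)/194 + 729729/5 = (1/2)*(1/194) + 729729/5 = 1/388 + 729729/5 = 283134857/1940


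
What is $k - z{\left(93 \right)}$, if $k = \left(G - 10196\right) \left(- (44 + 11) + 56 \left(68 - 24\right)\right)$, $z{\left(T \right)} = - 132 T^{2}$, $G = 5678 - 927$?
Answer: $-11975337$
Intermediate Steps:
$G = 4751$
$k = -13117005$ ($k = \left(4751 - 10196\right) \left(- (44 + 11) + 56 \left(68 - 24\right)\right) = - 5445 \left(\left(-1\right) 55 + 56 \cdot 44\right) = - 5445 \left(-55 + 2464\right) = \left(-5445\right) 2409 = -13117005$)
$k - z{\left(93 \right)} = -13117005 - - 132 \cdot 93^{2} = -13117005 - \left(-132\right) 8649 = -13117005 - -1141668 = -13117005 + 1141668 = -11975337$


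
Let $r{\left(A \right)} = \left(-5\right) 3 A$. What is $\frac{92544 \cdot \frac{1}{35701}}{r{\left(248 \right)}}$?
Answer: $- \frac{3856}{5533655} \approx -0.00069683$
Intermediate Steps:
$r{\left(A \right)} = - 15 A$
$\frac{92544 \cdot \frac{1}{35701}}{r{\left(248 \right)}} = \frac{92544 \cdot \frac{1}{35701}}{\left(-15\right) 248} = \frac{92544 \cdot \frac{1}{35701}}{-3720} = \frac{92544}{35701} \left(- \frac{1}{3720}\right) = - \frac{3856}{5533655}$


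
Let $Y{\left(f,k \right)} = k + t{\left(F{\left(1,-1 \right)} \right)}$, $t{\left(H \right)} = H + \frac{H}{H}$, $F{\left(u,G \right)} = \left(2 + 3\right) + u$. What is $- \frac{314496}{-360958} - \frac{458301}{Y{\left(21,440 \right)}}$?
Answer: $- \frac{2119061957}{2068567} \approx -1024.4$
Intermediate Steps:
$F{\left(u,G \right)} = 5 + u$
$t{\left(H \right)} = 1 + H$ ($t{\left(H \right)} = H + 1 = 1 + H$)
$Y{\left(f,k \right)} = 7 + k$ ($Y{\left(f,k \right)} = k + \left(1 + \left(5 + 1\right)\right) = k + \left(1 + 6\right) = k + 7 = 7 + k$)
$- \frac{314496}{-360958} - \frac{458301}{Y{\left(21,440 \right)}} = - \frac{314496}{-360958} - \frac{458301}{7 + 440} = \left(-314496\right) \left(- \frac{1}{360958}\right) - \frac{458301}{447} = \frac{12096}{13883} - \frac{152767}{149} = - \frac{2119061957}{2068567}$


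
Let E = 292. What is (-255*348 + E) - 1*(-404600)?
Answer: 316152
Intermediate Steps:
(-255*348 + E) - 1*(-404600) = (-255*348 + 292) - 1*(-404600) = (-88740 + 292) + 404600 = -88448 + 404600 = 316152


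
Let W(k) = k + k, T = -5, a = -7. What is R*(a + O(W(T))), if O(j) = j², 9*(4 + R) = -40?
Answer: -2356/3 ≈ -785.33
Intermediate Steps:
R = -76/9 (R = -4 + (⅑)*(-40) = -4 - 40/9 = -76/9 ≈ -8.4444)
W(k) = 2*k
R*(a + O(W(T))) = -76*(-7 + (2*(-5))²)/9 = -76*(-7 + (-10)²)/9 = -76*(-7 + 100)/9 = -76/9*93 = -2356/3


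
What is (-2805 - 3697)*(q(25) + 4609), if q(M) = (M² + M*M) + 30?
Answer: -38290278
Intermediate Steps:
q(M) = 30 + 2*M² (q(M) = (M² + M²) + 30 = 2*M² + 30 = 30 + 2*M²)
(-2805 - 3697)*(q(25) + 4609) = (-2805 - 3697)*((30 + 2*25²) + 4609) = -6502*((30 + 2*625) + 4609) = -6502*((30 + 1250) + 4609) = -6502*(1280 + 4609) = -6502*5889 = -38290278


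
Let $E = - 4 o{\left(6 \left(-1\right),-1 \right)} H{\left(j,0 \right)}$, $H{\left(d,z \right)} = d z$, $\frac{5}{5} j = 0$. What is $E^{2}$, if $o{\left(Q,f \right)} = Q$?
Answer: $0$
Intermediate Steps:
$j = 0$
$E = 0$ ($E = - 4 \cdot 6 \left(-1\right) 0 \cdot 0 = \left(-4\right) \left(-6\right) 0 = 24 \cdot 0 = 0$)
$E^{2} = 0^{2} = 0$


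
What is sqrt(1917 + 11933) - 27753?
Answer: -27753 + 5*sqrt(554) ≈ -27635.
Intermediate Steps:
sqrt(1917 + 11933) - 27753 = sqrt(13850) - 27753 = 5*sqrt(554) - 27753 = -27753 + 5*sqrt(554)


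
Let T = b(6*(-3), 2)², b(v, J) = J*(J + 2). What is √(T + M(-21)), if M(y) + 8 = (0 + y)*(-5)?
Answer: √161 ≈ 12.689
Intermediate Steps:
M(y) = -8 - 5*y (M(y) = -8 + (0 + y)*(-5) = -8 + y*(-5) = -8 - 5*y)
b(v, J) = J*(2 + J)
T = 64 (T = (2*(2 + 2))² = (2*4)² = 8² = 64)
√(T + M(-21)) = √(64 + (-8 - 5*(-21))) = √(64 + (-8 + 105)) = √(64 + 97) = √161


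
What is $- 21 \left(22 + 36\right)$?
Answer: $-1218$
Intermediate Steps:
$- 21 \left(22 + 36\right) = \left(-21\right) 58 = -1218$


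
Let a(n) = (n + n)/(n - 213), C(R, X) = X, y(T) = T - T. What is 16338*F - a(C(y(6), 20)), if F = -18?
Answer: -56758172/193 ≈ -2.9408e+5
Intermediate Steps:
y(T) = 0
a(n) = 2*n/(-213 + n) (a(n) = (2*n)/(-213 + n) = 2*n/(-213 + n))
16338*F - a(C(y(6), 20)) = 16338*(-18) - 2*20/(-213 + 20) = -294084 - 2*20/(-193) = -294084 - 2*20*(-1)/193 = -294084 - 1*(-40/193) = -294084 + 40/193 = -56758172/193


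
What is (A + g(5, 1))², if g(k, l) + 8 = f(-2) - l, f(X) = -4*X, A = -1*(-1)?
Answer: 0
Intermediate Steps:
A = 1
g(k, l) = -l (g(k, l) = -8 + (-4*(-2) - l) = -8 + (8 - l) = -l)
(A + g(5, 1))² = (1 - 1*1)² = (1 - 1)² = 0² = 0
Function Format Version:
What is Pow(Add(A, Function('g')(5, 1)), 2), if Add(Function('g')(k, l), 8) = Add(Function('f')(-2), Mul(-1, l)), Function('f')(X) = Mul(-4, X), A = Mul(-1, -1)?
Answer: 0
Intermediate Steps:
A = 1
Function('g')(k, l) = Mul(-1, l) (Function('g')(k, l) = Add(-8, Add(Mul(-4, -2), Mul(-1, l))) = Add(-8, Add(8, Mul(-1, l))) = Mul(-1, l))
Pow(Add(A, Function('g')(5, 1)), 2) = Pow(Add(1, Mul(-1, 1)), 2) = Pow(Add(1, -1), 2) = Pow(0, 2) = 0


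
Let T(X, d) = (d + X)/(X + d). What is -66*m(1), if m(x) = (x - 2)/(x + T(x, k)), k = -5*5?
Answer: 33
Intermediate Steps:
k = -25
T(X, d) = 1 (T(X, d) = (X + d)/(X + d) = 1)
m(x) = (-2 + x)/(1 + x) (m(x) = (x - 2)/(x + 1) = (-2 + x)/(1 + x))
-66*m(1) = -66*(-2 + 1)/(1 + 1) = -66*(-1)/2 = -33*(-1) = -66*(-½) = 33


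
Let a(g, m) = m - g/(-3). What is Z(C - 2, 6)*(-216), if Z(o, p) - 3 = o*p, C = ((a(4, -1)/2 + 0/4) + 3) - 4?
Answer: 3024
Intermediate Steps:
a(g, m) = m + g/3 (a(g, m) = m - g*(-1)/3 = m - (-1)*g/3 = m + g/3)
C = -⅚ (C = (((-1 + (⅓)*4)/2 + 0/4) + 3) - 4 = (((-1 + 4/3)*(½) + 0*(¼)) + 3) - 4 = (((⅓)*(½) + 0) + 3) - 4 = ((⅙ + 0) + 3) - 4 = (⅙ + 3) - 4 = 19/6 - 4 = -⅚ ≈ -0.83333)
Z(o, p) = 3 + o*p
Z(C - 2, 6)*(-216) = (3 + (-⅚ - 2)*6)*(-216) = (3 - 17/6*6)*(-216) = (3 - 17)*(-216) = -14*(-216) = 3024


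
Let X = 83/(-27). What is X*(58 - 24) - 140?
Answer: -6602/27 ≈ -244.52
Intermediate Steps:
X = -83/27 (X = 83*(-1/27) = -83/27 ≈ -3.0741)
X*(58 - 24) - 140 = -83*(58 - 24)/27 - 140 = -83/27*34 - 140 = -2822/27 - 140 = -6602/27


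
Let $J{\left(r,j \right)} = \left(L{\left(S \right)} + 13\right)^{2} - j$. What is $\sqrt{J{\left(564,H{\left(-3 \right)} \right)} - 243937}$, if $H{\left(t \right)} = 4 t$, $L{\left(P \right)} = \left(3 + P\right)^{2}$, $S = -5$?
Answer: $2 i \sqrt{60909} \approx 493.59 i$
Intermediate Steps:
$J{\left(r,j \right)} = 289 - j$ ($J{\left(r,j \right)} = \left(\left(3 - 5\right)^{2} + 13\right)^{2} - j = \left(\left(-2\right)^{2} + 13\right)^{2} - j = \left(4 + 13\right)^{2} - j = 17^{2} - j = 289 - j$)
$\sqrt{J{\left(564,H{\left(-3 \right)} \right)} - 243937} = \sqrt{\left(289 - 4 \left(-3\right)\right) - 243937} = \sqrt{\left(289 - -12\right) - 243937} = \sqrt{\left(289 + 12\right) - 243937} = \sqrt{301 - 243937} = \sqrt{-243636} = 2 i \sqrt{60909}$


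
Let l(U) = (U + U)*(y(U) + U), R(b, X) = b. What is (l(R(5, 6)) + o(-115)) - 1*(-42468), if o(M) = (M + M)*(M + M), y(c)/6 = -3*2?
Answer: 95058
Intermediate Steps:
y(c) = -36 (y(c) = 6*(-3*2) = 6*(-6) = -36)
o(M) = 4*M**2 (o(M) = (2*M)*(2*M) = 4*M**2)
l(U) = 2*U*(-36 + U) (l(U) = (U + U)*(-36 + U) = (2*U)*(-36 + U) = 2*U*(-36 + U))
(l(R(5, 6)) + o(-115)) - 1*(-42468) = (2*5*(-36 + 5) + 4*(-115)**2) - 1*(-42468) = (2*5*(-31) + 4*13225) + 42468 = (-310 + 52900) + 42468 = 52590 + 42468 = 95058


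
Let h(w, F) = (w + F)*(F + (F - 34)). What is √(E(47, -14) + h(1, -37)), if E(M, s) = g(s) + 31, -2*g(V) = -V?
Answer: 2*√978 ≈ 62.546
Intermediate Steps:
g(V) = V/2 (g(V) = -(-1)*V/2 = V/2)
E(M, s) = 31 + s/2 (E(M, s) = s/2 + 31 = 31 + s/2)
h(w, F) = (-34 + 2*F)*(F + w) (h(w, F) = (F + w)*(F + (-34 + F)) = (F + w)*(-34 + 2*F) = (-34 + 2*F)*(F + w))
√(E(47, -14) + h(1, -37)) = √((31 + (½)*(-14)) + (-34*(-37) - 34*1 + 2*(-37)² + 2*(-37)*1)) = √((31 - 7) + (1258 - 34 + 2*1369 - 74)) = √(24 + (1258 - 34 + 2738 - 74)) = √(24 + 3888) = √3912 = 2*√978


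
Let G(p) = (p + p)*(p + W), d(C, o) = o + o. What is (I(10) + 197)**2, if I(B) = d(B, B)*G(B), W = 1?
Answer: 21132409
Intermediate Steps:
d(C, o) = 2*o
G(p) = 2*p*(1 + p) (G(p) = (p + p)*(p + 1) = (2*p)*(1 + p) = 2*p*(1 + p))
I(B) = 4*B**2*(1 + B) (I(B) = (2*B)*(2*B*(1 + B)) = 4*B**2*(1 + B))
(I(10) + 197)**2 = (4*10**2*(1 + 10) + 197)**2 = (4*100*11 + 197)**2 = (4400 + 197)**2 = 4597**2 = 21132409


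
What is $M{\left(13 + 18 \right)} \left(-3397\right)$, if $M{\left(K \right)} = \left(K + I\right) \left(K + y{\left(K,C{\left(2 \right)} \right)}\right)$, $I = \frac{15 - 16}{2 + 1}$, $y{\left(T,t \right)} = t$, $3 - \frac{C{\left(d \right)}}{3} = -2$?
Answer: $- \frac{14376104}{3} \approx -4.792 \cdot 10^{6}$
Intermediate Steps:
$C{\left(d \right)} = 15$ ($C{\left(d \right)} = 9 - -6 = 9 + 6 = 15$)
$I = - \frac{1}{3} \approx -0.33333$
$M{\left(K \right)} = \left(15 + K\right) \left(- \frac{1}{3} + K\right)$ ($M{\left(K \right)} = \left(K - \frac{1}{3}\right) \left(K + 15\right) = \left(- \frac{1}{3} + K\right) \left(15 + K\right) = \left(15 + K\right) \left(- \frac{1}{3} + K\right)$)
$M{\left(13 + 18 \right)} \left(-3397\right) = \left(-5 + \left(13 + 18\right)^{2} + \frac{44 \left(13 + 18\right)}{3}\right) \left(-3397\right) = \left(-5 + 31^{2} + \frac{44}{3} \cdot 31\right) \left(-3397\right) = \left(-5 + 961 + \frac{1364}{3}\right) \left(-3397\right) = \frac{4232}{3} \left(-3397\right) = - \frac{14376104}{3}$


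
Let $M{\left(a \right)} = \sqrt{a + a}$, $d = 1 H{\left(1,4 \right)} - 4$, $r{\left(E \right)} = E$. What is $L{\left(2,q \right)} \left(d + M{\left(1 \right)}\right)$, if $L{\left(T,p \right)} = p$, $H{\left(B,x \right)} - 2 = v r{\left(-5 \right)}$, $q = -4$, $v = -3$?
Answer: $-52 - 4 \sqrt{2} \approx -57.657$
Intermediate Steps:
$H{\left(B,x \right)} = 17$ ($H{\left(B,x \right)} = 2 - -15 = 2 + 15 = 17$)
$d = 13$ ($d = 1 \cdot 17 - 4 = 17 - 4 = 13$)
$M{\left(a \right)} = \sqrt{2} \sqrt{a}$ ($M{\left(a \right)} = \sqrt{2 a} = \sqrt{2} \sqrt{a}$)
$L{\left(2,q \right)} \left(d + M{\left(1 \right)}\right) = - 4 \left(13 + \sqrt{2} \sqrt{1}\right) = - 4 \left(13 + \sqrt{2} \cdot 1\right) = - 4 \left(13 + \sqrt{2}\right) = -52 - 4 \sqrt{2}$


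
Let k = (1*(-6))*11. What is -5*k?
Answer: 330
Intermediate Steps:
k = -66 (k = -6*11 = -66)
-5*k = -5*(-66) = 330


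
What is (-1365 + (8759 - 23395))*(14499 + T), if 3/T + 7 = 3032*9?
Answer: -6329151099222/27281 ≈ -2.3200e+8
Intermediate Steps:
T = 3/27281 (T = 3/(-7 + 3032*9) = 3/(-7 + 27288) = 3/27281 ≈ 0.00010997)
(-1365 + (8759 - 23395))*(14499 + T) = (-1365 + (8759 - 23395))*(14499 + 3/27281) = (-1365 - 14636)*(395547222/27281) = -16001*395547222/27281 = -6329151099222/27281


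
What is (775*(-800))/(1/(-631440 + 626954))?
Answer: 2781320000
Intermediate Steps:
(775*(-800))/(1/(-631440 + 626954)) = -620000/(1/(-4486)) = -620000/(-1/4486) = -620000*(-4486) = 2781320000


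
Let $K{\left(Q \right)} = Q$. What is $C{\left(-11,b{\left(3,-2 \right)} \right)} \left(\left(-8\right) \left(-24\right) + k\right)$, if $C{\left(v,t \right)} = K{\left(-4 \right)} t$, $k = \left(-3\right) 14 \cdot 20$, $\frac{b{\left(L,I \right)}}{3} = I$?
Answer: $-15552$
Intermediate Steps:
$b{\left(L,I \right)} = 3 I$
$k = -840$ ($k = \left(-42\right) 20 = -840$)
$C{\left(v,t \right)} = - 4 t$
$C{\left(-11,b{\left(3,-2 \right)} \right)} \left(\left(-8\right) \left(-24\right) + k\right) = - 4 \cdot 3 \left(-2\right) \left(\left(-8\right) \left(-24\right) - 840\right) = \left(-4\right) \left(-6\right) \left(192 - 840\right) = 24 \left(-648\right) = -15552$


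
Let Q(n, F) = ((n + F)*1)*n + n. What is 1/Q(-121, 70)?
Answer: 1/6050 ≈ 0.00016529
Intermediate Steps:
Q(n, F) = n + n*(F + n) (Q(n, F) = ((F + n)*1)*n + n = (F + n)*n + n = n*(F + n) + n = n + n*(F + n))
1/Q(-121, 70) = 1/(-121*(1 + 70 - 121)) = 1/(-121*(-50)) = 1/6050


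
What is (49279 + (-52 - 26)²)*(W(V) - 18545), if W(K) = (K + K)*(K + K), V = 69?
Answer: 27626137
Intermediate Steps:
W(K) = 4*K² (W(K) = (2*K)*(2*K) = 4*K²)
(49279 + (-52 - 26)²)*(W(V) - 18545) = (49279 + (-52 - 26)²)*(4*69² - 18545) = (49279 + (-78)²)*(4*4761 - 18545) = (49279 + 6084)*(19044 - 18545) = 55363*499 = 27626137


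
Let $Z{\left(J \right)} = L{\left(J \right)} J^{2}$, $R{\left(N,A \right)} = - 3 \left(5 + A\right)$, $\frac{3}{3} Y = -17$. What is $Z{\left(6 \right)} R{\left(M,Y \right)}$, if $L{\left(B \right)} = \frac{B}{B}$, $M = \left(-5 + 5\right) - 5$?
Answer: $1296$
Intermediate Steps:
$Y = -17$
$M = -5$ ($M = 0 - 5 = -5$)
$R{\left(N,A \right)} = -15 - 3 A$
$L{\left(B \right)} = 1$
$Z{\left(J \right)} = J^{2}$ ($Z{\left(J \right)} = 1 J^{2} = J^{2}$)
$Z{\left(6 \right)} R{\left(M,Y \right)} = 6^{2} \left(-15 - -51\right) = 36 \left(-15 + 51\right) = 36 \cdot 36 = 1296$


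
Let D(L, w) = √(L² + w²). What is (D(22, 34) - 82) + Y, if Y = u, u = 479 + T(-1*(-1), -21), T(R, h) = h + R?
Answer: 377 + 2*√410 ≈ 417.50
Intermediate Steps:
T(R, h) = R + h
u = 459 (u = 479 + (-1*(-1) - 21) = 479 + (1 - 21) = 479 - 20 = 459)
Y = 459
(D(22, 34) - 82) + Y = (√(22² + 34²) - 82) + 459 = (√(484 + 1156) - 82) + 459 = (√1640 - 82) + 459 = (2*√410 - 82) + 459 = (-82 + 2*√410) + 459 = 377 + 2*√410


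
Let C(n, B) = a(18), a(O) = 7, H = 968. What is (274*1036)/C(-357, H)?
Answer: 40552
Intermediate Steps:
C(n, B) = 7
(274*1036)/C(-357, H) = (274*1036)/7 = 283864*(1/7) = 40552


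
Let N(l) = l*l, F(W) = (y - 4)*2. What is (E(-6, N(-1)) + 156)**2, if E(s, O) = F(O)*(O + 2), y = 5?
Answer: 26244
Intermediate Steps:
F(W) = 2 (F(W) = (5 - 4)*2 = 1*2 = 2)
N(l) = l**2
E(s, O) = 4 + 2*O (E(s, O) = 2*(O + 2) = 2*(2 + O) = 4 + 2*O)
(E(-6, N(-1)) + 156)**2 = ((4 + 2*(-1)**2) + 156)**2 = ((4 + 2*1) + 156)**2 = ((4 + 2) + 156)**2 = (6 + 156)**2 = 162**2 = 26244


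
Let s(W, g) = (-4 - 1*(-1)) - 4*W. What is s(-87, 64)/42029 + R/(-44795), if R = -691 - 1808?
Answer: 7087338/110746415 ≈ 0.063996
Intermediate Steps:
s(W, g) = -3 - 4*W (s(W, g) = (-4 + 1) - 4*W = -3 - 4*W)
R = -2499
s(-87, 64)/42029 + R/(-44795) = (-3 - 4*(-87))/42029 - 2499/(-44795) = (-3 + 348)*(1/42029) - 2499*(-1/44795) = 345*(1/42029) + 147/2635 = 345/42029 + 147/2635 = 7087338/110746415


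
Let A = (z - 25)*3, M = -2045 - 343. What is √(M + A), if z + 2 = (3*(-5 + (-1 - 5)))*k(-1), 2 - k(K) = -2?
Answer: I*√2865 ≈ 53.526*I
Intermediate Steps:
k(K) = 4 (k(K) = 2 - 1*(-2) = 2 + 2 = 4)
M = -2388
z = -134 (z = -2 + (3*(-5 + (-1 - 5)))*4 = -2 + (3*(-5 - 6))*4 = -2 + (3*(-11))*4 = -2 - 33*4 = -2 - 132 = -134)
A = -477 (A = (-134 - 25)*3 = -159*3 = -477)
√(M + A) = √(-2388 - 477) = √(-2865) = I*√2865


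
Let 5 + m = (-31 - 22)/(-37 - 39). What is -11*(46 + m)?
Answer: -34859/76 ≈ -458.67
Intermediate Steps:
m = -327/76 (m = -5 + (-31 - 22)/(-37 - 39) = -5 - 53/(-76) = -5 - 53*(-1/76) = -5 + 53/76 = -327/76 ≈ -4.3026)
-11*(46 + m) = -11*(46 - 327/76) = -11*3169/76 = -34859/76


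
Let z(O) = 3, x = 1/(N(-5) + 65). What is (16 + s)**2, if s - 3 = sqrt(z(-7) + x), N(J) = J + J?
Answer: (1045 + sqrt(9130))**2/3025 ≈ 430.04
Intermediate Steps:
N(J) = 2*J
x = 1/55 (x = 1/(2*(-5) + 65) = 1/(-10 + 65) = 1/55 ≈ 0.018182)
s = 3 + sqrt(9130)/55 (s = 3 + sqrt(3 + 1/55) = 3 + sqrt(166/55) = 3 + sqrt(9130)/55 ≈ 4.7373)
(16 + s)**2 = (16 + (3 + sqrt(9130)/55))**2 = (19 + sqrt(9130)/55)**2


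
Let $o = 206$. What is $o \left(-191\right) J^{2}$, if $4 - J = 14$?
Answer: $-3934600$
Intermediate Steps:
$J = -10$ ($J = 4 - 14 = -10$)
$o \left(-191\right) J^{2} = 206 \left(-191\right) \left(-10\right)^{2} = \left(-39346\right) 100 = -3934600$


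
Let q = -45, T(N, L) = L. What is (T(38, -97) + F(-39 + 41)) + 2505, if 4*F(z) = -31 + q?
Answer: 2389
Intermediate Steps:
F(z) = -19 (F(z) = (-31 - 45)/4 = (¼)*(-76) = -19)
(T(38, -97) + F(-39 + 41)) + 2505 = (-97 - 19) + 2505 = -116 + 2505 = 2389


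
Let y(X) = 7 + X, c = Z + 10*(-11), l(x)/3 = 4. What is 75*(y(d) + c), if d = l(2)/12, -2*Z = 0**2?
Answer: -7650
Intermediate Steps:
l(x) = 12 (l(x) = 3*4 = 12)
Z = 0 (Z = -1/2*0**2 = -1/2*0 = 0)
d = 1 (d = 12/12 = 12*(1/12) = 1)
c = -110 (c = 0 + 10*(-11) = 0 - 110 = -110)
75*(y(d) + c) = 75*((7 + 1) - 110) = 75*(8 - 110) = 75*(-102) = -7650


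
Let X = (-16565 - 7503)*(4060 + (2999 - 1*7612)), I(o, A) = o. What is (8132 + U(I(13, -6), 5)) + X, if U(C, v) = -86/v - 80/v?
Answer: 66588514/5 ≈ 1.3318e+7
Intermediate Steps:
U(C, v) = -166/v
X = 13309604 (X = -24068*(4060 + (2999 - 7612)) = -24068*(4060 - 4613) = -24068*(-553) = 13309604)
(8132 + U(I(13, -6), 5)) + X = (8132 - 166/5) + 13309604 = 40494/5 + 13309604 = 66588514/5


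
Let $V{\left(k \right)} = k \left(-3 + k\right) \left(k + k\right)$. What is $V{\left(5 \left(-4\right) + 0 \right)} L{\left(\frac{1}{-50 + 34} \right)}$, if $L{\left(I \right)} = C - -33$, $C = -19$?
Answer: $-257600$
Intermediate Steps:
$V{\left(k \right)} = 2 k^{2} \left(-3 + k\right)$ ($V{\left(k \right)} = k \left(-3 + k\right) 2 k = k 2 k \left(-3 + k\right) = 2 k^{2} \left(-3 + k\right)$)
$L{\left(I \right)} = 14$ ($L{\left(I \right)} = -19 - -33 = -19 + 33 = 14$)
$V{\left(5 \left(-4\right) + 0 \right)} L{\left(\frac{1}{-50 + 34} \right)} = 2 \left(5 \left(-4\right) + 0\right)^{2} \left(-3 + \left(5 \left(-4\right) + 0\right)\right) 14 = 2 \left(-20 + 0\right)^{2} \left(-3 + \left(-20 + 0\right)\right) 14 = 2 \left(-20\right)^{2} \left(-3 - 20\right) 14 = 2 \cdot 400 \left(-23\right) 14 = \left(-18400\right) 14 = -257600$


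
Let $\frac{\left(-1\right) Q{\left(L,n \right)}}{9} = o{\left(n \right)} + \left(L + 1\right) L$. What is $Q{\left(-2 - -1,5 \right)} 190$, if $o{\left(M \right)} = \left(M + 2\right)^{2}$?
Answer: $-83790$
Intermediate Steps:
$o{\left(M \right)} = \left(2 + M\right)^{2}$
$Q{\left(L,n \right)} = - 9 \left(2 + n\right)^{2} - 9 L \left(1 + L\right)$ ($Q{\left(L,n \right)} = - 9 \left(\left(2 + n\right)^{2} + \left(L + 1\right) L\right) = - 9 \left(\left(2 + n\right)^{2} + \left(1 + L\right) L\right) = - 9 \left(\left(2 + n\right)^{2} + L \left(1 + L\right)\right) = - 9 \left(2 + n\right)^{2} - 9 L \left(1 + L\right)$)
$Q{\left(-2 - -1,5 \right)} 190 = \left(- 9 \left(-2 - -1\right) - 9 \left(-2 - -1\right)^{2} - 9 \left(2 + 5\right)^{2}\right) 190 = \left(- 9 \left(-2 + 1\right) - 9 \left(-2 + 1\right)^{2} - 9 \cdot 7^{2}\right) 190 = \left(\left(-9\right) \left(-1\right) - 9 \left(-1\right)^{2} - 441\right) 190 = \left(9 - 9 - 441\right) 190 = \left(-441\right) 190 = -83790$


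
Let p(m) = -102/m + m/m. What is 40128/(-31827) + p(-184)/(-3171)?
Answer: -3903724319/3094984788 ≈ -1.2613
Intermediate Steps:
p(m) = 1 - 102/m (p(m) = -102/m + 1 = 1 - 102/m)
40128/(-31827) + p(-184)/(-3171) = 40128/(-31827) + ((-102 - 184)/(-184))/(-3171) = 40128*(-1/31827) - 1/184*(-286)*(-1/3171) = -13376/10609 + (143/92)*(-1/3171) = -13376/10609 - 143/291732 = -3903724319/3094984788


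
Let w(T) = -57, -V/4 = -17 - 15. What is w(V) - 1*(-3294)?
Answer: 3237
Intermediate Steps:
V = 128 (V = -4*(-17 - 15) = -4*(-32) = 128)
w(V) - 1*(-3294) = -57 - 1*(-3294) = -57 + 3294 = 3237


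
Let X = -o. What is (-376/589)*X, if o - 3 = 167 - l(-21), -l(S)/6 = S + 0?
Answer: 16544/589 ≈ 28.088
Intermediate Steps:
l(S) = -6*S (l(S) = -6*(S + 0) = -6*S)
o = 44 (o = 3 + (167 - (-6)*(-21)) = 3 + (167 - 1*126) = 3 + (167 - 126) = 3 + 41 = 44)
X = -44 (X = -1*44 = -44)
(-376/589)*X = -376/589*(-44) = 16544/589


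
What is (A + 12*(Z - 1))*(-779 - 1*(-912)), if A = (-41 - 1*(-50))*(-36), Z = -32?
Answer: -95760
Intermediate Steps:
A = -324 (A = (-41 + 50)*(-36) = 9*(-36) = -324)
(A + 12*(Z - 1))*(-779 - 1*(-912)) = (-324 + 12*(-32 - 1))*(-779 - 1*(-912)) = (-324 + 12*(-33))*(-779 + 912) = (-324 - 396)*133 = -720*133 = -95760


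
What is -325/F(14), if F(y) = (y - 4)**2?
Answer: -13/4 ≈ -3.2500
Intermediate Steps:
F(y) = (-4 + y)**2
-325/F(14) = -325/(-4 + 14)**2 = -325/(10**2) = -325/100 = -325*1/100 = -13/4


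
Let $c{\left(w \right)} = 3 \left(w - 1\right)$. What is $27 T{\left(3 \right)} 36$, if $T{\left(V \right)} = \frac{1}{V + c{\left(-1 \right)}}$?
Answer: $-324$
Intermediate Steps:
$c{\left(w \right)} = -3 + 3 w$ ($c{\left(w \right)} = 3 \left(-1 + w\right) = -3 + 3 w$)
$T{\left(V \right)} = \frac{1}{-6 + V}$ ($T{\left(V \right)} = \frac{1}{V + \left(-3 + 3 \left(-1\right)\right)} = \frac{1}{V - 6} = \frac{1}{-6 + V}$)
$27 T{\left(3 \right)} 36 = \frac{27}{-6 + 3} \cdot 36 = \frac{27}{-3} \cdot 36 = 27 \left(- \frac{1}{3}\right) 36 = \left(-9\right) 36 = -324$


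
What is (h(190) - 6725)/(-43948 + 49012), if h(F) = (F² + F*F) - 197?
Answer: 32639/2532 ≈ 12.891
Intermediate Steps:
h(F) = -197 + 2*F² (h(F) = (F² + F²) - 197 = 2*F² - 197 = -197 + 2*F²)
(h(190) - 6725)/(-43948 + 49012) = ((-197 + 2*190²) - 6725)/(-43948 + 49012) = ((-197 + 2*36100) - 6725)/5064 = ((-197 + 72200) - 6725)*(1/5064) = (72003 - 6725)*(1/5064) = 65278*(1/5064) = 32639/2532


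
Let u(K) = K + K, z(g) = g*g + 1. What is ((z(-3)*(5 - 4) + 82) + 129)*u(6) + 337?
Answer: 2989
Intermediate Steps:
z(g) = 1 + g**2 (z(g) = g**2 + 1 = 1 + g**2)
u(K) = 2*K
((z(-3)*(5 - 4) + 82) + 129)*u(6) + 337 = (((1 + (-3)**2)*(5 - 4) + 82) + 129)*(2*6) + 337 = (((1 + 9)*1 + 82) + 129)*12 + 337 = ((10*1 + 82) + 129)*12 + 337 = ((10 + 82) + 129)*12 + 337 = (92 + 129)*12 + 337 = 221*12 + 337 = 2652 + 337 = 2989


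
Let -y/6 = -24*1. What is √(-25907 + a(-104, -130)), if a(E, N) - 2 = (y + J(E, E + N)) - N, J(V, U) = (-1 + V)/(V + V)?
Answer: I*√69304859/52 ≈ 160.1*I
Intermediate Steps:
J(V, U) = (-1 + V)/(2*V) (J(V, U) = (-1 + V)/((2*V)) = (-1 + V)*(1/(2*V)) = (-1 + V)/(2*V))
y = 144 (y = -(-144) = -6*(-24) = 144)
a(E, N) = 146 - N + (-1 + E)/(2*E) (a(E, N) = 2 + ((144 + (-1 + E)/(2*E)) - N) = 2 + (144 - N + (-1 + E)/(2*E)) = 146 - N + (-1 + E)/(2*E))
√(-25907 + a(-104, -130)) = √(-25907 + (293/2 - 1*(-130) - ½/(-104))) = √(-25907 + (293/2 + 130 - ½*(-1/104))) = √(-25907 + (293/2 + 130 + 1/208)) = √(-25907 + 57513/208) = √(-5331143/208) = I*√69304859/52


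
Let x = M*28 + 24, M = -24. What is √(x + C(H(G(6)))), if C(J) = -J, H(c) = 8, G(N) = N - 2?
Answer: 4*I*√41 ≈ 25.612*I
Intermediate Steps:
G(N) = -2 + N
x = -648 (x = -24*28 + 24 = -672 + 24 = -648)
√(x + C(H(G(6)))) = √(-648 - 1*8) = √(-648 - 8) = √(-656) = 4*I*√41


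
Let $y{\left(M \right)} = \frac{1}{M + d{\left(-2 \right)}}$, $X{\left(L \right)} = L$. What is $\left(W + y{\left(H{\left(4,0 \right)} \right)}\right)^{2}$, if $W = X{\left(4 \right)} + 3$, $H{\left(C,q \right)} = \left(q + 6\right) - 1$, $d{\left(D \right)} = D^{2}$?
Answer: $\frac{4096}{81} \approx 50.568$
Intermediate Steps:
$H{\left(C,q \right)} = 5 + q$ ($H{\left(C,q \right)} = \left(6 + q\right) - 1 = 5 + q$)
$y{\left(M \right)} = \frac{1}{4 + M}$ ($y{\left(M \right)} = \frac{1}{M + \left(-2\right)^{2}} = \frac{1}{M + 4} = \frac{1}{4 + M}$)
$W = 7$ ($W = 4 + 3 = 7$)
$\left(W + y{\left(H{\left(4,0 \right)} \right)}\right)^{2} = \left(7 + \frac{1}{4 + \left(5 + 0\right)}\right)^{2} = \left(7 + \frac{1}{4 + 5}\right)^{2} = \left(7 + \frac{1}{9}\right)^{2} = \left(\frac{64}{9}\right)^{2} = \frac{4096}{81}$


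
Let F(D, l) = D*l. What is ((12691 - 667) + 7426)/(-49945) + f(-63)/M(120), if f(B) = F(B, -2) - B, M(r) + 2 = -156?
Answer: -2502541/1578262 ≈ -1.5856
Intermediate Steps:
M(r) = -158 (M(r) = -2 - 156 = -158)
f(B) = -3*B (f(B) = B*(-2) - B = -2*B - B = -3*B)
((12691 - 667) + 7426)/(-49945) + f(-63)/M(120) = ((12691 - 667) + 7426)/(-49945) - 3*(-63)/(-158) = (12024 + 7426)*(-1/49945) + 189*(-1/158) = 19450*(-1/49945) - 189/158 = -3890/9989 - 189/158 = -2502541/1578262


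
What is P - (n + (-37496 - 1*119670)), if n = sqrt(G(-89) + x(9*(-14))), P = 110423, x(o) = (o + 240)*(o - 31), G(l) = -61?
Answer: 267589 - I*sqrt(17959) ≈ 2.6759e+5 - 134.01*I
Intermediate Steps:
x(o) = (-31 + o)*(240 + o) (x(o) = (240 + o)*(-31 + o) = (-31 + o)*(240 + o))
n = I*sqrt(17959) (n = sqrt(-61 + (-7440 + (9*(-14))**2 + 209*(9*(-14)))) = sqrt(-61 + (-7440 + (-126)**2 + 209*(-126))) = sqrt(-61 + (-7440 + 15876 - 26334)) = sqrt(-61 - 17898) = sqrt(-17959) = I*sqrt(17959) ≈ 134.01*I)
P - (n + (-37496 - 1*119670)) = 110423 - (I*sqrt(17959) + (-37496 - 1*119670)) = 110423 - (I*sqrt(17959) + (-37496 - 119670)) = 110423 - (I*sqrt(17959) - 157166) = 110423 - (-157166 + I*sqrt(17959)) = 110423 + (157166 - I*sqrt(17959)) = 267589 - I*sqrt(17959)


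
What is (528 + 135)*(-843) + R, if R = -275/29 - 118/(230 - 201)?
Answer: -16208754/29 ≈ -5.5892e+5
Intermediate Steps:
R = -393/29 (R = -275*1/29 - 118/29 = -275/29 - 118*1/29 = -275/29 - 118/29 = -393/29 ≈ -13.552)
(528 + 135)*(-843) + R = (528 + 135)*(-843) - 393/29 = 663*(-843) - 393/29 = -558909 - 393/29 = -16208754/29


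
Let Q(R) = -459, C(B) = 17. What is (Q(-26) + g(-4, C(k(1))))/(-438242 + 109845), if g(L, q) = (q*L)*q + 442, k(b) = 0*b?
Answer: 1173/328397 ≈ 0.0035719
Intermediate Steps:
k(b) = 0
g(L, q) = 442 + L*q² (g(L, q) = (L*q)*q + 442 = L*q² + 442 = 442 + L*q²)
(Q(-26) + g(-4, C(k(1))))/(-438242 + 109845) = (-459 + (442 - 4*17²))/(-438242 + 109845) = (-459 + (442 - 4*289))/(-328397) = (-459 + (442 - 1156))*(-1/328397) = (-459 - 714)*(-1/328397) = -1173*(-1/328397) = 1173/328397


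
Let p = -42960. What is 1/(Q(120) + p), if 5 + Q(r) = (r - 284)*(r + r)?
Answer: -1/82325 ≈ -1.2147e-5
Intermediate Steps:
Q(r) = -5 + 2*r*(-284 + r) (Q(r) = -5 + (r - 284)*(r + r) = -5 + (-284 + r)*(2*r) = -5 + 2*r*(-284 + r))
1/(Q(120) + p) = 1/((-5 - 568*120 + 2*120**2) - 42960) = 1/((-5 - 68160 + 2*14400) - 42960) = 1/((-5 - 68160 + 28800) - 42960) = 1/(-39365 - 42960) = 1/(-82325) = -1/82325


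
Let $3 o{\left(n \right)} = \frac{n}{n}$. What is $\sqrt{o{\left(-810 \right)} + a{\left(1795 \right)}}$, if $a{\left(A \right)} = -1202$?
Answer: $\frac{i \sqrt{10815}}{3} \approx 34.665 i$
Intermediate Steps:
$o{\left(n \right)} = \frac{1}{3}$ ($o{\left(n \right)} = \frac{n \frac{1}{n}}{3} = \frac{1}{3} \cdot 1 = \frac{1}{3}$)
$\sqrt{o{\left(-810 \right)} + a{\left(1795 \right)}} = \sqrt{\frac{1}{3} - 1202} = \sqrt{- \frac{3605}{3}} = \frac{i \sqrt{10815}}{3}$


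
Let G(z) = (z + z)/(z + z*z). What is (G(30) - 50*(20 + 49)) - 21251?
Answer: -765729/31 ≈ -24701.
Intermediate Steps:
G(z) = 2*z/(z + z²) (G(z) = (2*z)/(z + z²) = 2*z/(z + z²))
(G(30) - 50*(20 + 49)) - 21251 = (2/(1 + 30) - 50*(20 + 49)) - 21251 = (2/31 - 50*69) - 21251 = (2*(1/31) - 3450) - 21251 = (2/31 - 3450) - 21251 = -106948/31 - 21251 = -765729/31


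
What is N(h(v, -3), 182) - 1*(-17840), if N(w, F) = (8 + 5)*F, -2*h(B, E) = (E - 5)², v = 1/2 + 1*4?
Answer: 20206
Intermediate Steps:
v = 9/2 (v = ½ + 4 = 9/2 ≈ 4.5000)
h(B, E) = -(-5 + E)²/2 (h(B, E) = -(E - 5)²/2 = -(-5 + E)²/2)
N(w, F) = 13*F
N(h(v, -3), 182) - 1*(-17840) = 13*182 - 1*(-17840) = 2366 + 17840 = 20206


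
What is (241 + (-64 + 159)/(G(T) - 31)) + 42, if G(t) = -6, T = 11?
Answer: 10376/37 ≈ 280.43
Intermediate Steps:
(241 + (-64 + 159)/(G(T) - 31)) + 42 = (241 + (-64 + 159)/(-6 - 31)) + 42 = (241 + 95/(-37)) + 42 = (241 + 95*(-1/37)) + 42 = (241 - 95/37) + 42 = 8822/37 + 42 = 10376/37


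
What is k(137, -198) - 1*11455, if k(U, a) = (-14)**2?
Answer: -11259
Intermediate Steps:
k(U, a) = 196
k(137, -198) - 1*11455 = 196 - 1*11455 = 196 - 11455 = -11259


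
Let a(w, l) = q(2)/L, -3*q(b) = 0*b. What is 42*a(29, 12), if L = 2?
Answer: 0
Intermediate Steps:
q(b) = 0 (q(b) = -0*b = -⅓*0 = 0)
a(w, l) = 0 (a(w, l) = 0/2 = 0*(½) = 0)
42*a(29, 12) = 42*0 = 0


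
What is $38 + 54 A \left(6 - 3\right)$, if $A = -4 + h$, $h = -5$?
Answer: $-1420$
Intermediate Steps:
$A = -9$ ($A = -4 - 5 = -9$)
$38 + 54 A \left(6 - 3\right) = 38 + 54 \left(- 9 \left(6 - 3\right)\right) = 38 + 54 \left(\left(-9\right) 3\right) = 38 + 54 \left(-27\right) = 38 - 1458 = -1420$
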